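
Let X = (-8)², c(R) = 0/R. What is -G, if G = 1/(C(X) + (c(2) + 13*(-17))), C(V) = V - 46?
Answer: 1/203 ≈ 0.0049261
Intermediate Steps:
c(R) = 0
X = 64
C(V) = -46 + V
G = -1/203 (G = 1/((-46 + 64) + (0 + 13*(-17))) = 1/(18 + (0 - 221)) = 1/(18 - 221) = 1/(-203) = -1/203 ≈ -0.0049261)
-G = -1*(-1/203) = 1/203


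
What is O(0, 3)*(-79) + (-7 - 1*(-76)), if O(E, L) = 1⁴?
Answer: -10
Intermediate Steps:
O(E, L) = 1
O(0, 3)*(-79) + (-7 - 1*(-76)) = 1*(-79) + (-7 - 1*(-76)) = -79 + (-7 + 76) = -79 + 69 = -10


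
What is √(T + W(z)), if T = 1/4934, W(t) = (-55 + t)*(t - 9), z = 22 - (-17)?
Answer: I*√11685285946/4934 ≈ 21.909*I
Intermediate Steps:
z = 39 (z = 22 - 1*(-17) = 22 + 17 = 39)
W(t) = (-55 + t)*(-9 + t)
T = 1/4934 ≈ 0.00020268
√(T + W(z)) = √(1/4934 + (495 + 39² - 64*39)) = √(1/4934 + (495 + 1521 - 2496)) = √(1/4934 - 480) = √(-2368319/4934) = I*√11685285946/4934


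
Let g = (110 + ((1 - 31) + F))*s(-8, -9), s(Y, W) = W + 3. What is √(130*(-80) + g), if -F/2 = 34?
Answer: 2*I*√2618 ≈ 102.33*I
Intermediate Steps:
F = -68 (F = -2*34 = -68)
s(Y, W) = 3 + W
g = -72 (g = (110 + ((1 - 31) - 68))*(3 - 9) = (110 + (-30 - 68))*(-6) = (110 - 98)*(-6) = 12*(-6) = -72)
√(130*(-80) + g) = √(130*(-80) - 72) = √(-10400 - 72) = √(-10472) = 2*I*√2618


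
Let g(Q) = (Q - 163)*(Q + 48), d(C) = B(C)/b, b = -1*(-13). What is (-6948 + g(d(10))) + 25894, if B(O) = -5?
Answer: 1887118/169 ≈ 11166.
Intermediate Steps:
b = 13
d(C) = -5/13
g(Q) = (-163 + Q)*(48 + Q)
(-6948 + g(d(10))) + 25894 = (-6948 + (-7824 + (-5/13)² - 115*(-5/13))) + 25894 = (-6948 + (-7824 + 25/169 + 575/13)) + 25894 = (-6948 - 1314756/169) + 25894 = -2488968/169 + 25894 = 1887118/169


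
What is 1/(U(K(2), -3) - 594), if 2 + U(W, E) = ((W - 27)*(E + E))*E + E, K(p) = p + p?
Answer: -1/1013 ≈ -0.00098717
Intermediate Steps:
K(p) = 2*p
U(W, E) = -2 + E + 2*E²*(-27 + W) (U(W, E) = -2 + (((W - 27)*(E + E))*E + E) = -2 + (((-27 + W)*(2*E))*E + E) = -2 + ((2*E*(-27 + W))*E + E) = -2 + (2*E²*(-27 + W) + E) = -2 + (E + 2*E²*(-27 + W)) = -2 + E + 2*E²*(-27 + W))
1/(U(K(2), -3) - 594) = 1/((-2 - 3 - 54*(-3)² + 2*(2*2)*(-3)²) - 594) = 1/((-2 - 3 - 54*9 + 2*4*9) - 594) = 1/((-2 - 3 - 486 + 72) - 594) = 1/(-419 - 594) = 1/(-1013) = -1/1013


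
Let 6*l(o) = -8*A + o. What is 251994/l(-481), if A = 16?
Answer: -503988/203 ≈ -2482.7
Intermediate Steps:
l(o) = -64/3 + o/6 (l(o) = (-8*16 + o)/6 = (-128 + o)/6 = -64/3 + o/6)
251994/l(-481) = 251994/(-64/3 + (⅙)*(-481)) = 251994/(-64/3 - 481/6) = 251994/(-203/2) = 251994*(-2/203) = -503988/203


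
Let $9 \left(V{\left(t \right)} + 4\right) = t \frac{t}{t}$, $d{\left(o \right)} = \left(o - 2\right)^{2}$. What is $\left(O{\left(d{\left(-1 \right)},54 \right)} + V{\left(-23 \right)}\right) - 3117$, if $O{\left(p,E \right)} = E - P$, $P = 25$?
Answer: $- \frac{27851}{9} \approx -3094.6$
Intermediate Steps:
$d{\left(o \right)} = \left(-2 + o\right)^{2}$
$V{\left(t \right)} = -4 + \frac{t}{9}$ ($V{\left(t \right)} = -4 + \frac{t \frac{t}{t}}{9} = -4 + \frac{t 1}{9} = -4 + \frac{t}{9}$)
$O{\left(p,E \right)} = -25 + E$ ($O{\left(p,E \right)} = E - 25 = -25 + E$)
$\left(O{\left(d{\left(-1 \right)},54 \right)} + V{\left(-23 \right)}\right) - 3117 = \left(\left(-25 + 54\right) + \left(-4 + \frac{1}{9} \left(-23\right)\right)\right) - 3117 = \left(29 - \frac{59}{9}\right) - 3117 = \frac{202}{9} - 3117 = - \frac{27851}{9}$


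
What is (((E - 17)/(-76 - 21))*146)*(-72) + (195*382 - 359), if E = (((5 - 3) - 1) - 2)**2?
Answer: 7022515/97 ≈ 72397.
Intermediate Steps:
E = 1 (E = ((2 - 1) - 2)**2 = (1 - 2)**2 = (-1)**2 = 1)
(((E - 17)/(-76 - 21))*146)*(-72) + (195*382 - 359) = (((1 - 17)/(-76 - 21))*146)*(-72) + (195*382 - 359) = (-16/(-97)*146)*(-72) + (74490 - 359) = (-16*(-1/97)*146)*(-72) + 74131 = ((16/97)*146)*(-72) + 74131 = (2336/97)*(-72) + 74131 = -168192/97 + 74131 = 7022515/97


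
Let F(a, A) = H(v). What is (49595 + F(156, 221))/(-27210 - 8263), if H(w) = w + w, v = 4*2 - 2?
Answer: -49607/35473 ≈ -1.3984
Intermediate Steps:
v = 6 (v = 8 - 2 = 6)
H(w) = 2*w
F(a, A) = 12 (F(a, A) = 2*6 = 12)
(49595 + F(156, 221))/(-27210 - 8263) = (49595 + 12)/(-27210 - 8263) = 49607/(-35473) = 49607*(-1/35473) = -49607/35473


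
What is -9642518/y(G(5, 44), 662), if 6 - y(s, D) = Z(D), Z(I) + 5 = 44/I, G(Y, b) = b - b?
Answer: -3191673458/3619 ≈ -8.8192e+5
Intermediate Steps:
G(Y, b) = 0
Z(I) = -5 + 44/I
y(s, D) = 11 - 44/D (y(s, D) = 6 - (-5 + 44/D) = 6 + (5 - 44/D) = 11 - 44/D)
-9642518/y(G(5, 44), 662) = -9642518/(11 - 44/662) = -9642518/(11 - 44*1/662) = -9642518/(11 - 22/331) = -9642518/3619/331 = -9642518*331/3619 = -3191673458/3619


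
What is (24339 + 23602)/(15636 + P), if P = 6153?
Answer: 47941/21789 ≈ 2.2002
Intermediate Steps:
(24339 + 23602)/(15636 + P) = (24339 + 23602)/(15636 + 6153) = 47941/21789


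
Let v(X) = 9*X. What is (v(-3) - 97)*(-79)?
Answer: 9796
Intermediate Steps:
(v(-3) - 97)*(-79) = (9*(-3) - 97)*(-79) = (-27 - 97)*(-79) = -124*(-79) = 9796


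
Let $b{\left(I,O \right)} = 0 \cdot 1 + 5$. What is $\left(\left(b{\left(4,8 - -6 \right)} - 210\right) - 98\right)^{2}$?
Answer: $91809$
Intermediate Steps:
$b{\left(I,O \right)} = 5$ ($b{\left(I,O \right)} = 0 + 5 = 5$)
$\left(\left(b{\left(4,8 - -6 \right)} - 210\right) - 98\right)^{2} = \left(\left(5 - 210\right) - 98\right)^{2} = \left(-205 - 98\right)^{2} = \left(-303\right)^{2} = 91809$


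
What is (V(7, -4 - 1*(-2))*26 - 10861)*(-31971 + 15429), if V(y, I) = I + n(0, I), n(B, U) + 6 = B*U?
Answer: 183103398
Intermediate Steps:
n(B, U) = -6 + B*U
V(y, I) = -6 + I (V(y, I) = I + (-6 + 0*I) = I + (-6 + 0) = I - 6 = -6 + I)
(V(7, -4 - 1*(-2))*26 - 10861)*(-31971 + 15429) = ((-6 + (-4 - 1*(-2)))*26 - 10861)*(-31971 + 15429) = ((-6 + (-4 + 2))*26 - 10861)*(-16542) = ((-6 - 2)*26 - 10861)*(-16542) = (-8*26 - 10861)*(-16542) = (-208 - 10861)*(-16542) = -11069*(-16542) = 183103398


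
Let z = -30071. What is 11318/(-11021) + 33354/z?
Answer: -707938012/331412491 ≈ -2.1361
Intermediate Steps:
11318/(-11021) + 33354/z = 11318/(-11021) + 33354/(-30071) = 11318*(-1/11021) + 33354*(-1/30071) = -11318/11021 - 33354/30071 = -707938012/331412491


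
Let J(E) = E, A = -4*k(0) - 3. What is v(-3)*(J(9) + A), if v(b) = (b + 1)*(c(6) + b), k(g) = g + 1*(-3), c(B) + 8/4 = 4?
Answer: 36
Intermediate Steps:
c(B) = 2 (c(B) = -2 + 4 = 2)
k(g) = -3 + g (k(g) = g - 3 = -3 + g)
v(b) = (1 + b)*(2 + b) (v(b) = (b + 1)*(2 + b) = (1 + b)*(2 + b))
A = 9 (A = -4*(-3 + 0) - 3 = -4*(-3) - 3 = 12 - 3 = 9)
v(-3)*(J(9) + A) = (2 + (-3)² + 3*(-3))*(9 + 9) = (2 + 9 - 9)*18 = 2*18 = 36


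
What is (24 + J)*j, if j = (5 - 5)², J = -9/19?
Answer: 0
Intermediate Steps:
J = -9/19 (J = -9*1/19 = -9/19 ≈ -0.47368)
j = 0 (j = 0² = 0)
(24 + J)*j = (24 - 9/19)*0 = (447/19)*0 = 0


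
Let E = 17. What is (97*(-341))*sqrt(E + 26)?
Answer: -33077*sqrt(43) ≈ -2.1690e+5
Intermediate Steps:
(97*(-341))*sqrt(E + 26) = (97*(-341))*sqrt(17 + 26) = -33077*sqrt(43)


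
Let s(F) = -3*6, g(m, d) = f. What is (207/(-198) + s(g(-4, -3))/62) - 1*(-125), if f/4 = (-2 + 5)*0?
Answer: 84339/682 ≈ 123.66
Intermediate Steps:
f = 0 (f = 4*((-2 + 5)*0) = 4*(3*0) = 4*0 = 0)
g(m, d) = 0
s(F) = -18
(207/(-198) + s(g(-4, -3))/62) - 1*(-125) = (207/(-198) - 18/62) - 1*(-125) = (207*(-1/198) - 18*1/62) + 125 = (-23/22 - 9/31) + 125 = -911/682 + 125 = 84339/682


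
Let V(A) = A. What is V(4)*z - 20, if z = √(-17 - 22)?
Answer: -20 + 4*I*√39 ≈ -20.0 + 24.98*I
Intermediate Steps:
z = I*√39 (z = √(-39) = I*√39 ≈ 6.245*I)
V(4)*z - 20 = 4*(I*√39) - 20 = 4*I*√39 - 20 = -20 + 4*I*√39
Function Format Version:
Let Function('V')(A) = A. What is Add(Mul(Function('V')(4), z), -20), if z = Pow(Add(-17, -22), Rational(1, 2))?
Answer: Add(-20, Mul(4, I, Pow(39, Rational(1, 2)))) ≈ Add(-20.000, Mul(24.980, I))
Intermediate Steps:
z = Mul(I, Pow(39, Rational(1, 2))) (z = Pow(-39, Rational(1, 2)) = Mul(I, Pow(39, Rational(1, 2))) ≈ Mul(6.2450, I))
Add(Mul(Function('V')(4), z), -20) = Add(Mul(4, Mul(I, Pow(39, Rational(1, 2)))), -20) = Add(Mul(4, I, Pow(39, Rational(1, 2))), -20) = Add(-20, Mul(4, I, Pow(39, Rational(1, 2))))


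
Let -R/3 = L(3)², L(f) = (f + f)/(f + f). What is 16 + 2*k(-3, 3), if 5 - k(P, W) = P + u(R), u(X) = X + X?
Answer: 44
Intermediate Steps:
L(f) = 1 (L(f) = (2*f)/((2*f)) = (2*f)*(1/(2*f)) = 1)
R = -3 (R = -3*1² = -3*1 = -3)
u(X) = 2*X
k(P, W) = 11 - P (k(P, W) = 5 - (P + 2*(-3)) = 5 - (P - 6) = 5 - (-6 + P) = 5 + (6 - P) = 11 - P)
16 + 2*k(-3, 3) = 16 + 2*(11 - 1*(-3)) = 16 + 2*(11 + 3) = 16 + 2*14 = 16 + 28 = 44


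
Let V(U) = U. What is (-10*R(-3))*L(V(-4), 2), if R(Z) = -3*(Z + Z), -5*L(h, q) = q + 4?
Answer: 216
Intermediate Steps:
L(h, q) = -⅘ - q/5 (L(h, q) = -(q + 4)/5 = -(4 + q)/5 = -⅘ - q/5)
R(Z) = -6*Z
(-10*R(-3))*L(V(-4), 2) = (-(-60)*(-3))*(-⅘ - ⅕*2) = (-10*18)*(-⅘ - ⅖) = -180*(-6/5) = 216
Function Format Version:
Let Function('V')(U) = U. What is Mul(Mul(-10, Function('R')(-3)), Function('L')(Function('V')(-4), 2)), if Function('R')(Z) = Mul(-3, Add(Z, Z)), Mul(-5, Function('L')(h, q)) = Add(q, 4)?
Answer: 216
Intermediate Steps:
Function('L')(h, q) = Add(Rational(-4, 5), Mul(Rational(-1, 5), q)) (Function('L')(h, q) = Mul(Rational(-1, 5), Add(q, 4)) = Mul(Rational(-1, 5), Add(4, q)) = Add(Rational(-4, 5), Mul(Rational(-1, 5), q)))
Function('R')(Z) = Mul(-6, Z) (Function('R')(Z) = Mul(-3, Mul(2, Z)) = Mul(-6, Z))
Mul(Mul(-10, Function('R')(-3)), Function('L')(Function('V')(-4), 2)) = Mul(Mul(-10, Mul(-6, -3)), Add(Rational(-4, 5), Mul(Rational(-1, 5), 2))) = Mul(Mul(-10, 18), Add(Rational(-4, 5), Rational(-2, 5))) = Mul(-180, Rational(-6, 5)) = 216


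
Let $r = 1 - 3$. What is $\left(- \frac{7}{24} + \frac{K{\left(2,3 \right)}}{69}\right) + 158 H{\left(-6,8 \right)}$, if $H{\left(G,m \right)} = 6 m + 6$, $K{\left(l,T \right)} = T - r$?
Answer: $\frac{4709543}{552} \approx 8531.8$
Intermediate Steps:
$r = -2$ ($r = 1 - 3 = -2$)
$K{\left(l,T \right)} = 2 + T$ ($K{\left(l,T \right)} = T - -2 = T + 2 = 2 + T$)
$H{\left(G,m \right)} = 6 + 6 m$
$\left(- \frac{7}{24} + \frac{K{\left(2,3 \right)}}{69}\right) + 158 H{\left(-6,8 \right)} = \left(- \frac{7}{24} + \frac{2 + 3}{69}\right) + 158 \left(6 + 6 \cdot 8\right) = \left(\left(-7\right) \frac{1}{24} + 5 \cdot \frac{1}{69}\right) + 158 \left(6 + 48\right) = \left(- \frac{7}{24} + \frac{5}{69}\right) + 158 \cdot 54 = - \frac{121}{552} + 8532 = \frac{4709543}{552}$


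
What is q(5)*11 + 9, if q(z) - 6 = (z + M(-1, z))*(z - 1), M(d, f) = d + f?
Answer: 471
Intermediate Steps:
q(z) = 6 + (-1 + z)*(-1 + 2*z) (q(z) = 6 + (z + (-1 + z))*(z - 1) = 6 + (-1 + 2*z)*(-1 + z) = 6 + (-1 + z)*(-1 + 2*z))
q(5)*11 + 9 = (7 - 3*5 + 2*5**2)*11 + 9 = (7 - 15 + 2*25)*11 + 9 = (7 - 15 + 50)*11 + 9 = 42*11 + 9 = 462 + 9 = 471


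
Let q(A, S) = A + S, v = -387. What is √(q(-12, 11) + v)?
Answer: 2*I*√97 ≈ 19.698*I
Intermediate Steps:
√(q(-12, 11) + v) = √((-12 + 11) - 387) = √(-1 - 387) = √(-388) = 2*I*√97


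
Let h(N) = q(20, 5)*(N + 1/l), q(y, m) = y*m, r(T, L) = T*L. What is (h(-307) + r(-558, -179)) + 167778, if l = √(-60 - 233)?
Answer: 236960 - 100*I*√293/293 ≈ 2.3696e+5 - 5.8421*I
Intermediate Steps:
r(T, L) = L*T
l = I*√293 (l = √(-293) = I*√293 ≈ 17.117*I)
q(y, m) = m*y
h(N) = 100*N - 100*I*√293/293 (h(N) = (5*20)*(N + 1/(I*√293)) = 100*(N - I*√293/293) = 100*N - 100*I*√293/293)
(h(-307) + r(-558, -179)) + 167778 = ((100*(-307) - 100*I*√293/293) - 179*(-558)) + 167778 = ((-30700 - 100*I*√293/293) + 99882) + 167778 = (69182 - 100*I*√293/293) + 167778 = 236960 - 100*I*√293/293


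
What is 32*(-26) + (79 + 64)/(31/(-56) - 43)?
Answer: -2037256/2439 ≈ -835.28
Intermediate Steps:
32*(-26) + (79 + 64)/(31/(-56) - 43) = -832 + 143/(31*(-1/56) - 43) = -832 + 143/(-31/56 - 43) = -832 + 143/(-2439/56) = -832 + 143*(-56/2439) = -832 - 8008/2439 = -2037256/2439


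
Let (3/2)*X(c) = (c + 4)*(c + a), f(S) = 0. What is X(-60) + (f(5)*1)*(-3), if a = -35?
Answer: 10640/3 ≈ 3546.7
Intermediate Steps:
X(c) = 2*(-35 + c)*(4 + c)/3 (X(c) = 2*((c + 4)*(c - 35))/3 = 2*((4 + c)*(-35 + c))/3 = 2*((-35 + c)*(4 + c))/3 = 2*(-35 + c)*(4 + c)/3)
X(-60) + (f(5)*1)*(-3) = (-280/3 - 62/3*(-60) + (2/3)*(-60)**2) + (0*1)*(-3) = (-280/3 + 1240 + (2/3)*3600) + 0*(-3) = (-280/3 + 1240 + 2400) + 0 = 10640/3 + 0 = 10640/3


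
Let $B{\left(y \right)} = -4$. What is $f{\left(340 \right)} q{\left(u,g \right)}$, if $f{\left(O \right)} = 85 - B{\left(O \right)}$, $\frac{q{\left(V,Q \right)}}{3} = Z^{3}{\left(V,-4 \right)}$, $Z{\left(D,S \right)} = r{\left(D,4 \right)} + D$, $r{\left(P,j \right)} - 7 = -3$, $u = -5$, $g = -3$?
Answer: $-267$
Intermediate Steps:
$r{\left(P,j \right)} = 4$ ($r{\left(P,j \right)} = 7 - 3 = 4$)
$Z{\left(D,S \right)} = 4 + D$
$q{\left(V,Q \right)} = 3 \left(4 + V\right)^{3}$
$f{\left(O \right)} = 89$ ($f{\left(O \right)} = 85 - -4 = 85 + 4 = 89$)
$f{\left(340 \right)} q{\left(u,g \right)} = 89 \cdot 3 \left(4 - 5\right)^{3} = 89 \cdot 3 \left(-1\right)^{3} = 89 \cdot 3 \left(-1\right) = 89 \left(-3\right) = -267$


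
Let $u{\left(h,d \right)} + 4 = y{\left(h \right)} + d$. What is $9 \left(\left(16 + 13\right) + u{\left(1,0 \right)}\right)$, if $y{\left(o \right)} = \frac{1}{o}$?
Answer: $234$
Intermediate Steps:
$u{\left(h,d \right)} = -4 + d + \frac{1}{h}$ ($u{\left(h,d \right)} = -4 + \left(\frac{1}{h} + d\right) = -4 + \left(d + \frac{1}{h}\right) = -4 + d + \frac{1}{h}$)
$9 \left(\left(16 + 13\right) + u{\left(1,0 \right)}\right) = 9 \left(\left(16 + 13\right) + \left(-4 + 0 + 1^{-1}\right)\right) = 9 \left(29 + \left(-4 + 0 + 1\right)\right) = 9 \left(29 - 3\right) = 9 \cdot 26 = 234$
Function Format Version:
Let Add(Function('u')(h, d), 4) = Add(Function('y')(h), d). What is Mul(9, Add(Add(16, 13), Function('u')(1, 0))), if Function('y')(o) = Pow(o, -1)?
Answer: 234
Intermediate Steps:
Function('u')(h, d) = Add(-4, d, Pow(h, -1)) (Function('u')(h, d) = Add(-4, Add(Pow(h, -1), d)) = Add(-4, Add(d, Pow(h, -1))) = Add(-4, d, Pow(h, -1)))
Mul(9, Add(Add(16, 13), Function('u')(1, 0))) = Mul(9, Add(Add(16, 13), Add(-4, 0, Pow(1, -1)))) = Mul(9, Add(29, Add(-4, 0, 1))) = Mul(9, Add(29, -3)) = Mul(9, 26) = 234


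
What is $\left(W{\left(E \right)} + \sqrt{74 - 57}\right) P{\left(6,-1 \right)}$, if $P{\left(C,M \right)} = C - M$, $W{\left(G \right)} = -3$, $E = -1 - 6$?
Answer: $-21 + 7 \sqrt{17} \approx 7.8617$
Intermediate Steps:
$E = -7$ ($E = -1 - 6 = -7$)
$\left(W{\left(E \right)} + \sqrt{74 - 57}\right) P{\left(6,-1 \right)} = \left(-3 + \sqrt{74 - 57}\right) \left(6 - -1\right) = \left(-3 + \sqrt{17}\right) \left(6 + 1\right) = \left(-3 + \sqrt{17}\right) 7 = -21 + 7 \sqrt{17}$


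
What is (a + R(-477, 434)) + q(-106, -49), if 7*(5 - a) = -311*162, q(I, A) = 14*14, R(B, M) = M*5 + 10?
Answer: 67049/7 ≈ 9578.4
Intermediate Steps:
R(B, M) = 10 + 5*M (R(B, M) = 5*M + 10 = 10 + 5*M)
q(I, A) = 196
a = 50417/7 (a = 5 - (-311)*162/7 = 5 - ⅐*(-50382) = 5 + 50382/7 = 50417/7 ≈ 7202.4)
(a + R(-477, 434)) + q(-106, -49) = (50417/7 + (10 + 5*434)) + 196 = (50417/7 + (10 + 2170)) + 196 = (50417/7 + 2180) + 196 = 65677/7 + 196 = 67049/7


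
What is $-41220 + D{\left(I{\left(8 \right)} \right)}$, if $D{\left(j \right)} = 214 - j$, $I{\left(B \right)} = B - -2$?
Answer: $-41016$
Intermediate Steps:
$I{\left(B \right)} = 2 + B$ ($I{\left(B \right)} = B + 2 = 2 + B$)
$-41220 + D{\left(I{\left(8 \right)} \right)} = -41220 + \left(214 - \left(2 + 8\right)\right) = -41220 + \left(214 - 10\right) = -41220 + 204 = -41016$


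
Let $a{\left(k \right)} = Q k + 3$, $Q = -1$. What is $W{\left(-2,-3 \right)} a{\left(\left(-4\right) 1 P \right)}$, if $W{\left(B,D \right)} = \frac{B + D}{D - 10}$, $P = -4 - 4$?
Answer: $- \frac{145}{13} \approx -11.154$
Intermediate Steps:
$P = -8$
$a{\left(k \right)} = 3 - k$ ($a{\left(k \right)} = - k + 3 = 3 - k$)
$W{\left(B,D \right)} = \frac{B + D}{-10 + D}$
$W{\left(-2,-3 \right)} a{\left(\left(-4\right) 1 P \right)} = \frac{-2 - 3}{-10 - 3} \left(3 - \left(-4\right) 1 \left(-8\right)\right) = \frac{1}{-13} \left(-5\right) \left(3 - \left(-4\right) \left(-8\right)\right) = \left(- \frac{1}{13}\right) \left(-5\right) \left(3 - 32\right) = \frac{5 \left(3 - 32\right)}{13} = \frac{5}{13} \left(-29\right) = - \frac{145}{13}$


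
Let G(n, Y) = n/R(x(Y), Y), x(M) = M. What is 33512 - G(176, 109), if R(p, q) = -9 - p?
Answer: 1977296/59 ≈ 33514.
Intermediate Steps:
G(n, Y) = n/(-9 - Y)
33512 - G(176, 109) = 33512 - (-1)*176/(9 + 109) = 33512 - (-1)*176/118 = 33512 - 1*(-88/59) = 33512 + 88/59 = 1977296/59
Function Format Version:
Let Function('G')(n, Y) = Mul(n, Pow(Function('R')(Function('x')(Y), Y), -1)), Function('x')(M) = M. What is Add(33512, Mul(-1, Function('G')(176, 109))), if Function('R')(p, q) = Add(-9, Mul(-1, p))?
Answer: Rational(1977296, 59) ≈ 33514.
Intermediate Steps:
Function('G')(n, Y) = Mul(n, Pow(Add(-9, Mul(-1, Y)), -1))
Add(33512, Mul(-1, Function('G')(176, 109))) = Add(33512, Mul(-1, Mul(-1, 176, Pow(Add(9, 109), -1)))) = Add(33512, Mul(-1, Mul(-1, 176, Pow(118, -1)))) = Add(33512, Mul(-1, Mul(-1, 176, Rational(1, 118)))) = Add(33512, Mul(-1, Rational(-88, 59))) = Add(33512, Rational(88, 59)) = Rational(1977296, 59)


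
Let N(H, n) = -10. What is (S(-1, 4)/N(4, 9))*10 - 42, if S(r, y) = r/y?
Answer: -167/4 ≈ -41.750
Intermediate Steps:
(S(-1, 4)/N(4, 9))*10 - 42 = (-1/4/(-10))*10 - 42 = (-1*¼*(-⅒))*10 - 42 = -¼*(-⅒)*10 - 42 = (1/40)*10 - 42 = ¼ - 42 = -167/4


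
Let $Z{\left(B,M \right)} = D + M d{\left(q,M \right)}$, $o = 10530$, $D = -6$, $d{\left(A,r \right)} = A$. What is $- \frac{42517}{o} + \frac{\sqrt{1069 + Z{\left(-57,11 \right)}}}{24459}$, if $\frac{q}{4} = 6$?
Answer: $- \frac{42517}{10530} + \frac{\sqrt{1327}}{24459} \approx -4.0362$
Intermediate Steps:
$q = 24$ ($q = 4 \cdot 6 = 24$)
$Z{\left(B,M \right)} = -6 + 24 M$ ($Z{\left(B,M \right)} = -6 + M 24 = -6 + 24 M$)
$- \frac{42517}{o} + \frac{\sqrt{1069 + Z{\left(-57,11 \right)}}}{24459} = - \frac{42517}{10530} + \frac{\sqrt{1069 + \left(-6 + 24 \cdot 11\right)}}{24459} = \left(-42517\right) \frac{1}{10530} + \sqrt{1069 + \left(-6 + 264\right)} \frac{1}{24459} = - \frac{42517}{10530} + \sqrt{1069 + 258} \cdot \frac{1}{24459} = - \frac{42517}{10530} + \sqrt{1327} \cdot \frac{1}{24459} = - \frac{42517}{10530} + \frac{\sqrt{1327}}{24459}$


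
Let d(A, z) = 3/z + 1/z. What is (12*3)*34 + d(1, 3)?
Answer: 3676/3 ≈ 1225.3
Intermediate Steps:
d(A, z) = 4/z (d(A, z) = 3/z + 1/z = 4/z)
(12*3)*34 + d(1, 3) = (12*3)*34 + 4/3 = 36*34 + 4*(⅓) = 1224 + 4/3 = 3676/3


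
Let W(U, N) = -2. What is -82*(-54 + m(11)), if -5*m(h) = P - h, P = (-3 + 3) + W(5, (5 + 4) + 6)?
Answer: 21074/5 ≈ 4214.8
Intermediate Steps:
P = -2 (P = (-3 + 3) - 2 = 0 - 2 = -2)
m(h) = 2/5 + h/5 (m(h) = -(-2 - h)/5 = 2/5 + h/5)
-82*(-54 + m(11)) = -82*(-54 + (2/5 + (1/5)*11)) = -82*(-54 + (2/5 + 11/5)) = -82*(-54 + 13/5) = -82*(-257/5) = 21074/5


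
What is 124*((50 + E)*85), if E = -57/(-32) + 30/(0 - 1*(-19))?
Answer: 85487305/152 ≈ 5.6242e+5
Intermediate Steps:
E = 2043/608 (E = -57*(-1/32) + 30/(0 + 19) = 57/32 + 30/19 = 2043/608 ≈ 3.3602)
124*((50 + E)*85) = 124*((50 + 2043/608)*85) = 124*((32443/608)*85) = 124*(2757655/608) = 85487305/152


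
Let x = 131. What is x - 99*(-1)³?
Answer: 230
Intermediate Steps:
x - 99*(-1)³ = 131 - 99*(-1)³ = 131 - 99*(-1) = 131 + 99 = 230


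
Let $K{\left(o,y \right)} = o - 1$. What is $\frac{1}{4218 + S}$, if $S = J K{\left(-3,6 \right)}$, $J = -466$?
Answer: $\frac{1}{6082} \approx 0.00016442$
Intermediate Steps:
$K{\left(o,y \right)} = -1 + o$ ($K{\left(o,y \right)} = o - 1 = -1 + o$)
$S = 1864$ ($S = - 466 \left(-1 - 3\right) = \left(-466\right) \left(-4\right) = 1864$)
$\frac{1}{4218 + S} = \frac{1}{4218 + 1864} = \frac{1}{6082}$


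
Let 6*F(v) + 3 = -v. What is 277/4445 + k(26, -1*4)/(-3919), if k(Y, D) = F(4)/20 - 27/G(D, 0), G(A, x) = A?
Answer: 5067929/83615784 ≈ 0.060610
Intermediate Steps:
F(v) = -1/2 - v/6 (F(v) = -1/2 + (-v)/6 = -1/2 - v/6)
k(Y, D) = -7/120 - 27/D (k(Y, D) = (-1/2 - 1/6*4)/20 - 27/D = (-1/2 - 2/3)*(1/20) - 27/D = -7/6*1/20 - 27/D = -7/120 - 27/D)
277/4445 + k(26, -1*4)/(-3919) = 277/4445 + (-7/120 - 27/((-1*4)))/(-3919) = 277*(1/4445) + (-7/120 - 27/(-4))*(-1/3919) = 277/4445 + (-7/120 - 27*(-1/4))*(-1/3919) = 277/4445 + (-7/120 + 27/4)*(-1/3919) = 277/4445 + (803/120)*(-1/3919) = 277/4445 - 803/470280 = 5067929/83615784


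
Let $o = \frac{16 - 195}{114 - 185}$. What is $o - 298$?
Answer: $- \frac{20979}{71} \approx -295.48$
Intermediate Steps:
$o = \frac{179}{71}$ ($o = - \frac{179}{-71} = \left(-179\right) \left(- \frac{1}{71}\right) = \frac{179}{71} \approx 2.5211$)
$o - 298 = \frac{179}{71} - 298 = - \frac{20979}{71}$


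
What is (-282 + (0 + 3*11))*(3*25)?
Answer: -18675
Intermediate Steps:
(-282 + (0 + 3*11))*(3*25) = (-282 + (0 + 33))*75 = (-282 + 33)*75 = -249*75 = -18675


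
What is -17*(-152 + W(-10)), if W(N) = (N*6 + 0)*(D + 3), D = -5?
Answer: 544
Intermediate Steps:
W(N) = -12*N (W(N) = (N*6 + 0)*(-5 + 3) = (6*N + 0)*(-2) = (6*N)*(-2) = -12*N)
-17*(-152 + W(-10)) = -17*(-152 - 12*(-10)) = -17*(-152 + 120) = -17*(-32) = 544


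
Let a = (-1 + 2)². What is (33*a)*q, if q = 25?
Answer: 825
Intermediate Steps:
a = 1 (a = 1² = 1)
(33*a)*q = (33*1)*25 = 33*25 = 825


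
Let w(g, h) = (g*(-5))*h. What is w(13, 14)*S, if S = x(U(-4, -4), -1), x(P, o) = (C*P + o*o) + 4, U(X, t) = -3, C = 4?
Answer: 6370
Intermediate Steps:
x(P, o) = 4 + o**2 + 4*P (x(P, o) = (4*P + o*o) + 4 = (4*P + o**2) + 4 = (o**2 + 4*P) + 4 = 4 + o**2 + 4*P)
w(g, h) = -5*g*h (w(g, h) = (-5*g)*h = -5*g*h)
S = -7 (S = 4 + (-1)**2 + 4*(-3) = 4 + 1 - 12 = -7)
w(13, 14)*S = -5*13*14*(-7) = -910*(-7) = 6370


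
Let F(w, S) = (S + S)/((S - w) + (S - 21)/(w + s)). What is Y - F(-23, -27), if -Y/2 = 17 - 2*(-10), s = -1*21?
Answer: -1481/16 ≈ -92.563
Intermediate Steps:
s = -21
Y = -74 (Y = -2*(17 - 2*(-10)) = -2*(17 + 20) = -2*37 = -74)
F(w, S) = 2*S/(S - w + (-21 + S)/(-21 + w)) (F(w, S) = (S + S)/((S - w) + (S - 21)/(w - 21)) = (2*S)/((S - w) + (-21 + S)/(-21 + w)) = (2*S)/(S - w + (-21 + S)/(-21 + w)) = 2*S/(S - w + (-21 + S)/(-21 + w)))
Y - F(-23, -27) = -74 - 2*(-27)*(-21 - 23)/(-21 - 1*(-23)**2 - 20*(-27) + 21*(-23) - 27*(-23)) = -74 - 2*(-27)*(-44)/(-21 - 1*529 + 540 - 483 + 621) = -74 - 2*(-27)*(-44)/(-21 - 529 + 540 - 483 + 621) = -74 - 2*(-27)*(-44)/128 = -74 - 1*297/16 = -74 - 297/16 = -1481/16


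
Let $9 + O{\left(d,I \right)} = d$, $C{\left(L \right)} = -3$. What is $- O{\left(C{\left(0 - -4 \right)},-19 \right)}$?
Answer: $12$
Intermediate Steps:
$O{\left(d,I \right)} = -9 + d$
$- O{\left(C{\left(0 - -4 \right)},-19 \right)} = - (-9 - 3) = \left(-1\right) \left(-12\right) = 12$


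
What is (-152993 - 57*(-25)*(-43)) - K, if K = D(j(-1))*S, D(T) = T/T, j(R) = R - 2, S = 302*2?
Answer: -214872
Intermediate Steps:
S = 604
j(R) = -2 + R
D(T) = 1
K = 604 (K = 1*604 = 604)
(-152993 - 57*(-25)*(-43)) - K = (-152993 - 57*(-25)*(-43)) - 1*604 = (-152993 + 1425*(-43)) - 604 = (-152993 - 61275) - 604 = -214268 - 604 = -214872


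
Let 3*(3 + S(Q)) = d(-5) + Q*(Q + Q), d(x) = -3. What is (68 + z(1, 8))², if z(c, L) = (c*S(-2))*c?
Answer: 40000/9 ≈ 4444.4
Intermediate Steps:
S(Q) = -4 + 2*Q²/3 (S(Q) = -3 + (-3 + Q*(Q + Q))/3 = -3 + (-3 + Q*(2*Q))/3 = -3 + (-3 + 2*Q²)/3 = -3 + (-1 + 2*Q²/3) = -4 + 2*Q²/3)
z(c, L) = -4*c²/3 (z(c, L) = (c*(-4 + (⅔)*(-2)²))*c = (c*(-4 + (⅔)*4))*c = (c*(-4 + 8/3))*c = (c*(-4/3))*c = (-4*c/3)*c = -4*c²/3)
(68 + z(1, 8))² = (68 - 4/3*1²)² = (68 - 4/3*1)² = (68 - 4/3)² = (200/3)² = 40000/9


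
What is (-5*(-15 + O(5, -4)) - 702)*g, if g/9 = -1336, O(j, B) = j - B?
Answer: 8080128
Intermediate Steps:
g = -12024 (g = 9*(-1336) = -12024)
(-5*(-15 + O(5, -4)) - 702)*g = (-5*(-15 + (5 - 1*(-4))) - 702)*(-12024) = (-5*(-15 + (5 + 4)) - 702)*(-12024) = (-5*(-15 + 9) - 702)*(-12024) = (-5*(-6) - 702)*(-12024) = (30 - 702)*(-12024) = -672*(-12024) = 8080128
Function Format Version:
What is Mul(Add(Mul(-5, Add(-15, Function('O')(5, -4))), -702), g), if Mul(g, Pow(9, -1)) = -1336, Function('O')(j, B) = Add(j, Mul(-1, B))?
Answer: 8080128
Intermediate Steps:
g = -12024 (g = Mul(9, -1336) = -12024)
Mul(Add(Mul(-5, Add(-15, Function('O')(5, -4))), -702), g) = Mul(Add(Mul(-5, Add(-15, Add(5, Mul(-1, -4)))), -702), -12024) = Mul(Add(Mul(-5, Add(-15, Add(5, 4))), -702), -12024) = Mul(Add(Mul(-5, Add(-15, 9)), -702), -12024) = Mul(Add(Mul(-5, -6), -702), -12024) = Mul(Add(30, -702), -12024) = Mul(-672, -12024) = 8080128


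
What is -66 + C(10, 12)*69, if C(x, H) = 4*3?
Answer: 762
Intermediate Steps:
C(x, H) = 12
-66 + C(10, 12)*69 = -66 + 12*69 = -66 + 828 = 762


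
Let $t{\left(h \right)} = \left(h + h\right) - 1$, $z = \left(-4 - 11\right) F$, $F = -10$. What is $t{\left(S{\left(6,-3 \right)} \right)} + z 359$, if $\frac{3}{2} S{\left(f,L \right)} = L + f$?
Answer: $53853$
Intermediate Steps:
$S{\left(f,L \right)} = \frac{2 L}{3} + \frac{2 f}{3}$ ($S{\left(f,L \right)} = \frac{2 \left(L + f\right)}{3} = \frac{2 L}{3} + \frac{2 f}{3}$)
$z = 150$ ($z = \left(-4 - 11\right) \left(-10\right) = \left(-15\right) \left(-10\right) = 150$)
$t{\left(h \right)} = -1 + 2 h$ ($t{\left(h \right)} = 2 h - 1 = -1 + 2 h$)
$t{\left(S{\left(6,-3 \right)} \right)} + z 359 = \left(-1 + 2 \left(\frac{2}{3} \left(-3\right) + \frac{2}{3} \cdot 6\right)\right) + 150 \cdot 359 = \left(-1 + 2 \left(-2 + 4\right)\right) + 53850 = \left(-1 + 2 \cdot 2\right) + 53850 = \left(-1 + 4\right) + 53850 = 3 + 53850 = 53853$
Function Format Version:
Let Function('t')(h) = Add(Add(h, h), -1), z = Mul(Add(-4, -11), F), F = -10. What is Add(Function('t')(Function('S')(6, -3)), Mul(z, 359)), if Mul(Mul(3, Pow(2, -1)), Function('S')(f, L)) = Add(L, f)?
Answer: 53853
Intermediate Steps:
Function('S')(f, L) = Add(Mul(Rational(2, 3), L), Mul(Rational(2, 3), f)) (Function('S')(f, L) = Mul(Rational(2, 3), Add(L, f)) = Add(Mul(Rational(2, 3), L), Mul(Rational(2, 3), f)))
z = 150 (z = Mul(Add(-4, -11), -10) = Mul(-15, -10) = 150)
Function('t')(h) = Add(-1, Mul(2, h)) (Function('t')(h) = Add(Mul(2, h), -1) = Add(-1, Mul(2, h)))
Add(Function('t')(Function('S')(6, -3)), Mul(z, 359)) = Add(Add(-1, Mul(2, Add(Mul(Rational(2, 3), -3), Mul(Rational(2, 3), 6)))), Mul(150, 359)) = Add(Add(-1, Mul(2, Add(-2, 4))), 53850) = Add(Add(-1, Mul(2, 2)), 53850) = Add(Add(-1, 4), 53850) = Add(3, 53850) = 53853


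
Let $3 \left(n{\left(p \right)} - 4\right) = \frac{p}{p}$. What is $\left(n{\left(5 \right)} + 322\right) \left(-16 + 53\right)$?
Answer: $\frac{36223}{3} \approx 12074.0$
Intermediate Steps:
$n{\left(p \right)} = \frac{13}{3}$ ($n{\left(p \right)} = 4 + \frac{p \frac{1}{p}}{3} = 4 + \frac{1}{3} \cdot 1 = 4 + \frac{1}{3} = \frac{13}{3}$)
$\left(n{\left(5 \right)} + 322\right) \left(-16 + 53\right) = \left(\frac{13}{3} + 322\right) \left(-16 + 53\right) = \frac{979}{3} \cdot 37 = \frac{36223}{3}$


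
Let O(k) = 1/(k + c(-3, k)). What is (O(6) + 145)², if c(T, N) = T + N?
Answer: 1705636/81 ≈ 21057.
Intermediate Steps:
c(T, N) = N + T
O(k) = 1/(-3 + 2*k) (O(k) = 1/(k + (k - 3)) = 1/(k + (-3 + k)) = 1/(-3 + 2*k))
(O(6) + 145)² = (1/(-3 + 2*6) + 145)² = (1/(-3 + 12) + 145)² = (1/9 + 145)² = (⅑ + 145)² = (1306/9)² = 1705636/81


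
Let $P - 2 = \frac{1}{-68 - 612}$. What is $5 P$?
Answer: $\frac{1359}{136} \approx 9.9926$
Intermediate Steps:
$P = \frac{1359}{680}$ ($P = 2 + \frac{1}{-68 - 612} = 2 + \frac{1}{-680} = 2 - \frac{1}{680} = \frac{1359}{680} \approx 1.9985$)
$5 P = 5 \cdot \frac{1359}{680} = \frac{1359}{136}$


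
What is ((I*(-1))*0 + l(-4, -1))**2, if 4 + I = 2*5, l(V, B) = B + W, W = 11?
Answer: 100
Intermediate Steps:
l(V, B) = 11 + B (l(V, B) = B + 11 = 11 + B)
I = 6 (I = -4 + 2*5 = -4 + 10 = 6)
((I*(-1))*0 + l(-4, -1))**2 = ((6*(-1))*0 + (11 - 1))**2 = (-6*0 + 10)**2 = (0 + 10)**2 = 10**2 = 100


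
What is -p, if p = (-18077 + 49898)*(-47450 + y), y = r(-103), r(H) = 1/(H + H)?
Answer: 311040760521/206 ≈ 1.5099e+9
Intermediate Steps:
r(H) = 1/(2*H)
y = -1/206 (y = (½)/(-103) = (½)*(-1/103) = -1/206 ≈ -0.0048544)
p = -311040760521/206 (p = (-18077 + 49898)*(-47450 - 1/206) = 31821*(-9774701/206) = -311040760521/206 ≈ -1.5099e+9)
-p = -1*(-311040760521/206) = 311040760521/206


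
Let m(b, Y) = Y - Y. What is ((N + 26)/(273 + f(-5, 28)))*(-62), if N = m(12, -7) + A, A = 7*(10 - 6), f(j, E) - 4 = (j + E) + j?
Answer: -3348/295 ≈ -11.349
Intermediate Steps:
f(j, E) = 4 + E + 2*j (f(j, E) = 4 + ((j + E) + j) = 4 + ((E + j) + j) = 4 + (E + 2*j) = 4 + E + 2*j)
m(b, Y) = 0
A = 28 (A = 7*4 = 28)
N = 28 (N = 0 + 28 = 28)
((N + 26)/(273 + f(-5, 28)))*(-62) = ((28 + 26)/(273 + (4 + 28 + 2*(-5))))*(-62) = (54/(273 + (4 + 28 - 10)))*(-62) = (54/(273 + 22))*(-62) = (54/295)*(-62) = -3348/295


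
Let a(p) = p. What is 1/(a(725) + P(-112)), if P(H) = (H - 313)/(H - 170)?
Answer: 282/204875 ≈ 0.0013764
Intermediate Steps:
P(H) = (-313 + H)/(-170 + H)
1/(a(725) + P(-112)) = 1/(725 + (-313 - 112)/(-170 - 112)) = 1/(725 - 425/(-282)) = 1/(725 - 1/282*(-425)) = 1/(725 + 425/282) = 1/(204875/282) = 282/204875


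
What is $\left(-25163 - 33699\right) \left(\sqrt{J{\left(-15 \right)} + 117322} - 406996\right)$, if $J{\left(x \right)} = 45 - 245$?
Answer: $23956598552 - 58862 \sqrt{117122} \approx 2.3936 \cdot 10^{10}$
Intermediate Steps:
$J{\left(x \right)} = -200$
$\left(-25163 - 33699\right) \left(\sqrt{J{\left(-15 \right)} + 117322} - 406996\right) = \left(-25163 - 33699\right) \left(\sqrt{-200 + 117322} - 406996\right) = - 58862 \left(\sqrt{117122} - 406996\right) = - 58862 \left(-406996 + \sqrt{117122}\right) = 23956598552 - 58862 \sqrt{117122}$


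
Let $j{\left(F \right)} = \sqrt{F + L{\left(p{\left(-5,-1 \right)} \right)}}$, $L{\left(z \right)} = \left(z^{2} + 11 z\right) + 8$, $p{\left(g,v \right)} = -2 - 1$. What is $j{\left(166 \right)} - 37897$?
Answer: $-37897 + 5 \sqrt{6} \approx -37885.0$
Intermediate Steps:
$p{\left(g,v \right)} = -3$
$L{\left(z \right)} = 8 + z^{2} + 11 z$
$j{\left(F \right)} = \sqrt{-16 + F}$ ($j{\left(F \right)} = \sqrt{F + \left(8 + \left(-3\right)^{2} + 11 \left(-3\right)\right)} = \sqrt{F + \left(8 + 9 - 33\right)} = \sqrt{F - 16} = \sqrt{-16 + F}$)
$j{\left(166 \right)} - 37897 = \sqrt{-16 + 166} - 37897 = \sqrt{150} - 37897 = 5 \sqrt{6} - 37897 = -37897 + 5 \sqrt{6}$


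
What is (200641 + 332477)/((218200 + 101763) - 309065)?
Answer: 266559/5449 ≈ 48.919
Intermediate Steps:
(200641 + 332477)/((218200 + 101763) - 309065) = 533118/(319963 - 309065) = 533118/10898 = 533118*(1/10898) = 266559/5449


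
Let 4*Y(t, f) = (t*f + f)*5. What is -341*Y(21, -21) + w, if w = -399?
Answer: 393057/2 ≈ 1.9653e+5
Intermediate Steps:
Y(t, f) = 5*f/4 + 5*f*t/4 (Y(t, f) = ((t*f + f)*5)/4 = ((f*t + f)*5)/4 = ((f + f*t)*5)/4 = (5*f + 5*f*t)/4 = 5*f/4 + 5*f*t/4)
-341*Y(21, -21) + w = -1705*(-21)*(1 + 21)/4 - 399 = -1705*(-21)*22/4 - 399 = -341*(-1155/2) - 399 = 393855/2 - 399 = 393057/2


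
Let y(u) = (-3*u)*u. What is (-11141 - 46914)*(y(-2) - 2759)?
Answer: 160870405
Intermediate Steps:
y(u) = -3*u**2
(-11141 - 46914)*(y(-2) - 2759) = (-11141 - 46914)*(-3*(-2)**2 - 2759) = -58055*(-3*4 - 2759) = -58055*(-12 - 2759) = -58055*(-2771) = 160870405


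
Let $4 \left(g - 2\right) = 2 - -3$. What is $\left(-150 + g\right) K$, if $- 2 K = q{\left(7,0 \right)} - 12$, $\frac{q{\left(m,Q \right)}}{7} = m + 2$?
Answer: $\frac{29937}{8} \approx 3742.1$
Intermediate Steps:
$q{\left(m,Q \right)} = 14 + 7 m$ ($q{\left(m,Q \right)} = 7 \left(m + 2\right) = 7 \left(2 + m\right) = 14 + 7 m$)
$g = \frac{13}{4}$ ($g = 2 + \frac{2 - -3}{4} = 2 + \frac{2 + 3}{4} = 2 + \frac{1}{4} \cdot 5 = 2 + \frac{5}{4} = \frac{13}{4} \approx 3.25$)
$K = - \frac{51}{2}$ ($K = - \frac{\left(14 + 7 \cdot 7\right) - 12}{2} = - \frac{\left(14 + 49\right) - 12}{2} = - \frac{63 - 12}{2} = \left(- \frac{1}{2}\right) 51 = - \frac{51}{2} \approx -25.5$)
$\left(-150 + g\right) K = \left(-150 + \frac{13}{4}\right) \left(- \frac{51}{2}\right) = \left(- \frac{587}{4}\right) \left(- \frac{51}{2}\right) = \frac{29937}{8}$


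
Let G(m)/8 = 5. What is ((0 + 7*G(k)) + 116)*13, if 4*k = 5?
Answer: 5148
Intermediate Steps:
k = 5/4 (k = (¼)*5 = 5/4 ≈ 1.2500)
G(m) = 40 (G(m) = 8*5 = 40)
((0 + 7*G(k)) + 116)*13 = ((0 + 7*40) + 116)*13 = ((0 + 280) + 116)*13 = (280 + 116)*13 = 396*13 = 5148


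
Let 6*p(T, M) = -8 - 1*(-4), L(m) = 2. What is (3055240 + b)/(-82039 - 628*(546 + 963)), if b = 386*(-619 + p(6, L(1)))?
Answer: -8448146/3089073 ≈ -2.7348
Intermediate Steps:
p(T, M) = -2/3 (p(T, M) = (-8 - 1*(-4))/6 = (-8 + 4)/6 = (1/6)*(-4) = -2/3)
b = -717574/3 (b = 386*(-619 - 2/3) = 386*(-1859/3) = -717574/3 ≈ -2.3919e+5)
(3055240 + b)/(-82039 - 628*(546 + 963)) = (3055240 - 717574/3)/(-82039 - 628*(546 + 963)) = 8448146/(3*(-82039 - 628*1509)) = 8448146/(3*(-82039 - 947652)) = (8448146/3)/(-1029691) = (8448146/3)*(-1/1029691) = -8448146/3089073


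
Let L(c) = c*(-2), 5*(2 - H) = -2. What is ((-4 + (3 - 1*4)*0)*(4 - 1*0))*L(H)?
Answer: 384/5 ≈ 76.800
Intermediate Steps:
H = 12/5 (H = 2 - ⅕*(-2) = 2 + ⅖ = 12/5 ≈ 2.4000)
L(c) = -2*c
((-4 + (3 - 1*4)*0)*(4 - 1*0))*L(H) = ((-4 + (3 - 1*4)*0)*(4 - 1*0))*(-2*12/5) = ((-4 + (3 - 4)*0)*(4 + 0))*(-24/5) = ((-4 - 1*0)*4)*(-24/5) = ((-4 + 0)*4)*(-24/5) = -4*4*(-24/5) = -16*(-24/5) = 384/5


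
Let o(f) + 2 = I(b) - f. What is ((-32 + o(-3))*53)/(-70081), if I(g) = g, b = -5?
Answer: 1908/70081 ≈ 0.027226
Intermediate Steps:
o(f) = -7 - f (o(f) = -2 + (-5 - f) = -7 - f)
((-32 + o(-3))*53)/(-70081) = ((-32 + (-7 - 1*(-3)))*53)/(-70081) = ((-32 + (-7 + 3))*53)*(-1/70081) = ((-32 - 4)*53)*(-1/70081) = -36*53*(-1/70081) = -1908*(-1/70081) = 1908/70081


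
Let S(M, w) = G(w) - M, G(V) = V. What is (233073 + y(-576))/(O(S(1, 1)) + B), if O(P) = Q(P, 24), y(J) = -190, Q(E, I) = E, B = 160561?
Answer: 232883/160561 ≈ 1.4504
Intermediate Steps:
S(M, w) = w - M
O(P) = P
(233073 + y(-576))/(O(S(1, 1)) + B) = (233073 - 190)/((1 - 1*1) + 160561) = 232883/((1 - 1) + 160561) = 232883/(0 + 160561) = 232883/160561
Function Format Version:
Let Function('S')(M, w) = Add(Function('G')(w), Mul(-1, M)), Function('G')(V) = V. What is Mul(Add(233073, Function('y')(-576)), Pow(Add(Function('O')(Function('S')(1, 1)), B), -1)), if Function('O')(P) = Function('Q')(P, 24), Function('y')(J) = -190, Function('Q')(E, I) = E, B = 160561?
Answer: Rational(232883, 160561) ≈ 1.4504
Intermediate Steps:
Function('S')(M, w) = Add(w, Mul(-1, M))
Function('O')(P) = P
Mul(Add(233073, Function('y')(-576)), Pow(Add(Function('O')(Function('S')(1, 1)), B), -1)) = Mul(Add(233073, -190), Pow(Add(Add(1, Mul(-1, 1)), 160561), -1)) = Mul(232883, Pow(Add(Add(1, -1), 160561), -1)) = Mul(232883, Pow(Add(0, 160561), -1)) = Mul(232883, Pow(160561, -1)) = Mul(232883, Rational(1, 160561)) = Rational(232883, 160561)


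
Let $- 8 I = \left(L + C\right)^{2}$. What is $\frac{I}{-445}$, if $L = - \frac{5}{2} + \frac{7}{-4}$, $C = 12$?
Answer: $\frac{961}{56960} \approx 0.016871$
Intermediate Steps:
$L = - \frac{17}{4}$ ($L = \left(-5\right) \frac{1}{2} + 7 \left(- \frac{1}{4}\right) = - \frac{5}{2} - \frac{7}{4} = - \frac{17}{4} \approx -4.25$)
$I = - \frac{961}{128}$ ($I = - \frac{\left(- \frac{17}{4} + 12\right)^{2}}{8} = - \frac{\left(\frac{31}{4}\right)^{2}}{8} = \left(- \frac{1}{8}\right) \frac{961}{16} = - \frac{961}{128} \approx -7.5078$)
$\frac{I}{-445} = - \frac{961}{128 \left(-445\right)} = \left(- \frac{961}{128}\right) \left(- \frac{1}{445}\right) = \frac{961}{56960}$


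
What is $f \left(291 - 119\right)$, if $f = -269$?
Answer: $-46268$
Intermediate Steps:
$f \left(291 - 119\right) = - 269 \left(291 - 119\right) = \left(-269\right) 172 = -46268$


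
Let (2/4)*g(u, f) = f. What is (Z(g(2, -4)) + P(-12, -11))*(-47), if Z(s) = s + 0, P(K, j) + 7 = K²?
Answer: -6063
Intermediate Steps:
g(u, f) = 2*f
P(K, j) = -7 + K²
Z(s) = s
(Z(g(2, -4)) + P(-12, -11))*(-47) = (2*(-4) + (-7 + (-12)²))*(-47) = (-8 + (-7 + 144))*(-47) = (-8 + 137)*(-47) = 129*(-47) = -6063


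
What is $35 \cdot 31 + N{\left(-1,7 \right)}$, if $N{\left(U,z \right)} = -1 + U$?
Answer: $1083$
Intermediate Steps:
$35 \cdot 31 + N{\left(-1,7 \right)} = 35 \cdot 31 - 2 = 1085 - 2 = 1083$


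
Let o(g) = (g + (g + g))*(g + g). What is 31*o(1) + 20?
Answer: 206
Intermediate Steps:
o(g) = 6*g² (o(g) = (g + 2*g)*(2*g) = (3*g)*(2*g) = 6*g²)
31*o(1) + 20 = 31*(6*1²) + 20 = 31*(6*1) + 20 = 31*6 + 20 = 186 + 20 = 206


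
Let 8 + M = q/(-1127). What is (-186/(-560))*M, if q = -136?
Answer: -20646/7889 ≈ -2.6171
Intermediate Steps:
M = -8880/1127 (M = -8 - 136/(-1127) = -8 - 136*(-1/1127) = -8 + 136/1127 = -8880/1127 ≈ -7.8793)
(-186/(-560))*M = -186/(-560)*(-8880/1127) = -186*(-1/560)*(-8880/1127) = (93/280)*(-8880/1127) = -20646/7889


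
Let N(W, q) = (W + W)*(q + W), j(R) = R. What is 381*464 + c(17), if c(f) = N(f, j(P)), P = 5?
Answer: 177532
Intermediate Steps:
N(W, q) = 2*W*(W + q) (N(W, q) = (2*W)*(W + q) = 2*W*(W + q))
c(f) = 2*f*(5 + f) (c(f) = 2*f*(f + 5) = 2*f*(5 + f))
381*464 + c(17) = 381*464 + 2*17*(5 + 17) = 176784 + 2*17*22 = 176784 + 748 = 177532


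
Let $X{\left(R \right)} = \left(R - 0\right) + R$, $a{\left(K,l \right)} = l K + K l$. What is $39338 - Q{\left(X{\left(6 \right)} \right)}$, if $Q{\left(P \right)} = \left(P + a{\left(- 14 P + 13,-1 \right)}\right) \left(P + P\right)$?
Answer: $31610$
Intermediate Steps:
$a{\left(K,l \right)} = 2 K l$ ($a{\left(K,l \right)} = K l + K l = 2 K l$)
$X{\left(R \right)} = 2 R$ ($X{\left(R \right)} = \left(R + 0\right) + R = R + R = 2 R$)
$Q{\left(P \right)} = 2 P \left(-26 + 29 P\right)$ ($Q{\left(P \right)} = \left(P + 2 \left(- 14 P + 13\right) \left(-1\right)\right) \left(P + P\right) = \left(P + 2 \left(13 - 14 P\right) \left(-1\right)\right) 2 P = \left(P + \left(-26 + 28 P\right)\right) 2 P = \left(-26 + 29 P\right) 2 P = 2 P \left(-26 + 29 P\right)$)
$39338 - Q{\left(X{\left(6 \right)} \right)} = 39338 - 2 \cdot 2 \cdot 6 \left(-26 + 29 \cdot 2 \cdot 6\right) = 39338 - 2 \cdot 12 \left(-26 + 29 \cdot 12\right) = 39338 - 2 \cdot 12 \left(-26 + 348\right) = 39338 - 2 \cdot 12 \cdot 322 = 39338 - 7728 = 31610$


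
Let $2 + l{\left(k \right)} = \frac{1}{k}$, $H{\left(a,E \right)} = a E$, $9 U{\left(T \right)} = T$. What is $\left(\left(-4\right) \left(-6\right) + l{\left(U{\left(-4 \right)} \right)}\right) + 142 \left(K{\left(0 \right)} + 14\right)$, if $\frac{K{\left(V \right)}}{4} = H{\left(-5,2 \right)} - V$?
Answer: $- \frac{14689}{4} \approx -3672.3$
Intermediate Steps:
$U{\left(T \right)} = \frac{T}{9}$
$H{\left(a,E \right)} = E a$
$l{\left(k \right)} = -2 + \frac{1}{k}$
$K{\left(V \right)} = -40 - 4 V$ ($K{\left(V \right)} = 4 \left(2 \left(-5\right) - V\right) = 4 \left(-10 - V\right) = -40 - 4 V$)
$\left(\left(-4\right) \left(-6\right) + l{\left(U{\left(-4 \right)} \right)}\right) + 142 \left(K{\left(0 \right)} + 14\right) = \left(\left(-4\right) \left(-6\right) + \left(-2 + \frac{1}{\frac{1}{9} \left(-4\right)}\right)\right) + 142 \left(\left(-40 - 0\right) + 14\right) = \left(24 + \left(-2 + \frac{1}{- \frac{4}{9}}\right)\right) + 142 \left(\left(-40 + 0\right) + 14\right) = \left(24 - \frac{17}{4}\right) + 142 \left(-40 + 14\right) = \left(24 - \frac{17}{4}\right) + 142 \left(-26\right) = \frac{79}{4} - 3692 = - \frac{14689}{4}$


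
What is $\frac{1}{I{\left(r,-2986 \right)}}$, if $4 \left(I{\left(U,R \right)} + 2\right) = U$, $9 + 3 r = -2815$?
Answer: $- \frac{3}{712} \approx -0.0042135$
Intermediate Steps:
$r = - \frac{2824}{3}$ ($r = -3 + \frac{1}{3} \left(-2815\right) = -3 - \frac{2815}{3} = - \frac{2824}{3} \approx -941.33$)
$I{\left(U,R \right)} = -2 + \frac{U}{4}$
$\frac{1}{I{\left(r,-2986 \right)}} = \frac{1}{-2 + \frac{1}{4} \left(- \frac{2824}{3}\right)} = \frac{1}{-2 - \frac{706}{3}} = \frac{1}{- \frac{712}{3}} = - \frac{3}{712}$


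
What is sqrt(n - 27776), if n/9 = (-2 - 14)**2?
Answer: 8*I*sqrt(398) ≈ 159.6*I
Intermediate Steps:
n = 2304 (n = 9*(-2 - 14)**2 = 9*(-16)**2 = 9*256 = 2304)
sqrt(n - 27776) = sqrt(2304 - 27776) = sqrt(-25472) = 8*I*sqrt(398)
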